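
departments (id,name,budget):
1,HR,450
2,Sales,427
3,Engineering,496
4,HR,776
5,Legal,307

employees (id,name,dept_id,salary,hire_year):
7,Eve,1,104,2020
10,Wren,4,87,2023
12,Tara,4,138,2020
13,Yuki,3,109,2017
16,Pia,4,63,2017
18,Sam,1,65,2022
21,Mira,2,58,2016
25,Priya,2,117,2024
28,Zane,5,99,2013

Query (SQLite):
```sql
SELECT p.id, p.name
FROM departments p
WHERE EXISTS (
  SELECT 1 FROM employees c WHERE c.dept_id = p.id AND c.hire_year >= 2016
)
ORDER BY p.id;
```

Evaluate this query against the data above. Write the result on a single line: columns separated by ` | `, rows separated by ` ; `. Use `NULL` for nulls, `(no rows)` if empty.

For each departments row, check whether any employees with matching dept_id has hire_year >= 2016.
Keep rows where that is true.

1 | HR ; 2 | Sales ; 3 | Engineering ; 4 | HR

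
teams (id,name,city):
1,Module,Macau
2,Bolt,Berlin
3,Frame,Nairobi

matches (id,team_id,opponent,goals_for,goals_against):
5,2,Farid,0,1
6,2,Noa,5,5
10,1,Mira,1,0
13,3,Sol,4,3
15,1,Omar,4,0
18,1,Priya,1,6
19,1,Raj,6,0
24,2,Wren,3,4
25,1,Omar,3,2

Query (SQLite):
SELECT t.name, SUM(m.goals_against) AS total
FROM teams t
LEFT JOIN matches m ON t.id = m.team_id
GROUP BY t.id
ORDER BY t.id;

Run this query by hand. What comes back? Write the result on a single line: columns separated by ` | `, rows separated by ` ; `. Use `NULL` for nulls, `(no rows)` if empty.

LEFT JOIN keeps every teams row; unmatched ones get NULL for matches columns.
Group by teams.id and compute SUM(m.goals_against). SUM over an all-NULL group is NULL.
  1: ids {10, 15, 18, 19, 25} → SUM(m.goals_against)=8
  2: ids {5, 6, 24} → SUM(m.goals_against)=10
  3: ids {13} → SUM(m.goals_against)=3

Module | 8 ; Bolt | 10 ; Frame | 3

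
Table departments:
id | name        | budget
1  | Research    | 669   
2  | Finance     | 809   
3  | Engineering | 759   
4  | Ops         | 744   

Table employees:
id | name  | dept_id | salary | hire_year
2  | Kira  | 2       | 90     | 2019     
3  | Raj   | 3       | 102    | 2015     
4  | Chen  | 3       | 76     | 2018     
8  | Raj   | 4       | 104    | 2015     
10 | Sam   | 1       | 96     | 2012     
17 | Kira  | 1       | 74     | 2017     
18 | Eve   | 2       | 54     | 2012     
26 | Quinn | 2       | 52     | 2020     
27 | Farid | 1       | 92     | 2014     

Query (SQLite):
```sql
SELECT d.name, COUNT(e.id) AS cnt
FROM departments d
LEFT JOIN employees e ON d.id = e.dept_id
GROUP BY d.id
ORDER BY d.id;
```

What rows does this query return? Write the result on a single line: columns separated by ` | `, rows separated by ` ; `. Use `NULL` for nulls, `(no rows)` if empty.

LEFT JOIN keeps every departments row; unmatched ones get NULL for employees columns.
Group by departments.id and compute COUNT(e.id). COUNT(col) of an all-NULL group is 0.
  1: ids {10, 17, 27} → COUNT(e.id)=3
  2: ids {2, 18, 26} → COUNT(e.id)=3
  3: ids {3, 4} → COUNT(e.id)=2
  4: ids {8} → COUNT(e.id)=1

Research | 3 ; Finance | 3 ; Engineering | 2 ; Ops | 1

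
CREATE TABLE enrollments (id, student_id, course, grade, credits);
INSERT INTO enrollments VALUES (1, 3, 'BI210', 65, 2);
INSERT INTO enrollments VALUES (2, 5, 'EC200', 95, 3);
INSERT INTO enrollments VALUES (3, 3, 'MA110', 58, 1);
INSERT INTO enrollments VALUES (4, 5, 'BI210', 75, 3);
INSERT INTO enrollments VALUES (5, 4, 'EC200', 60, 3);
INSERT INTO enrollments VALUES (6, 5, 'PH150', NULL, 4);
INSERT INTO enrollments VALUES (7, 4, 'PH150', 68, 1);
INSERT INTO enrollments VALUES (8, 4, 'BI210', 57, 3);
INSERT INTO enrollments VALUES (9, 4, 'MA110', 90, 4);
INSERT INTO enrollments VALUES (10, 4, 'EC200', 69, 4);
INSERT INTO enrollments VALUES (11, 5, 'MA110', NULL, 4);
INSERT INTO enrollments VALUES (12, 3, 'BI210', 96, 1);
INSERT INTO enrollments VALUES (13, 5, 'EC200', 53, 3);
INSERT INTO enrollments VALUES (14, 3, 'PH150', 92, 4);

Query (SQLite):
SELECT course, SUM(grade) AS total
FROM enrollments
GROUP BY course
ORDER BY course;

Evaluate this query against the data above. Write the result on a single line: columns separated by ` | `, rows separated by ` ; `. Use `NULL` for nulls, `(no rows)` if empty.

BI210 | 293 ; EC200 | 277 ; MA110 | 148 ; PH150 | 160

Partition enrollments by course; compute SUM(grade) within each group.
  BI210: ids {1, 4, 8, 12} → SUM(grade)=293
  EC200: ids {2, 5, 10, 13} → SUM(grade)=277
  MA110: ids {3, 9, 11} → SUM(grade)=148
  PH150: ids {6, 7, 14} → SUM(grade)=160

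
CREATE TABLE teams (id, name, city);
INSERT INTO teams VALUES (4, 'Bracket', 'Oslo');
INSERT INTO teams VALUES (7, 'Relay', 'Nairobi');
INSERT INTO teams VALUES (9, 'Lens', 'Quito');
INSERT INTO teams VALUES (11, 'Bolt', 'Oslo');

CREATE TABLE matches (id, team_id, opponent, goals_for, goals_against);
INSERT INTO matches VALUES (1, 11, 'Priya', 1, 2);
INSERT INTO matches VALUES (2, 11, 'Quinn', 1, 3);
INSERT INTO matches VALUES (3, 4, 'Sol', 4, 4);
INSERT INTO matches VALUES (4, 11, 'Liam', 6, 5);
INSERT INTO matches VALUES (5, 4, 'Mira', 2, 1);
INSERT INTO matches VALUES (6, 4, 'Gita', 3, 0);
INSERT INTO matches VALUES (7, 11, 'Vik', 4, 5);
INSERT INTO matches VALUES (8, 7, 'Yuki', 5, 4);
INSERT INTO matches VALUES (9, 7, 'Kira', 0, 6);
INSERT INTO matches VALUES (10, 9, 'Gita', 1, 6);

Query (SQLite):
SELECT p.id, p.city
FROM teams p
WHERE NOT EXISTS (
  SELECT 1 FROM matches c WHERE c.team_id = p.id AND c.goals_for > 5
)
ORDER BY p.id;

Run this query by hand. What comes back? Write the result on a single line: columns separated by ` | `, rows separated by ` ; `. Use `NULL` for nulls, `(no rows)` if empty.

4 | Oslo ; 7 | Nairobi ; 9 | Quito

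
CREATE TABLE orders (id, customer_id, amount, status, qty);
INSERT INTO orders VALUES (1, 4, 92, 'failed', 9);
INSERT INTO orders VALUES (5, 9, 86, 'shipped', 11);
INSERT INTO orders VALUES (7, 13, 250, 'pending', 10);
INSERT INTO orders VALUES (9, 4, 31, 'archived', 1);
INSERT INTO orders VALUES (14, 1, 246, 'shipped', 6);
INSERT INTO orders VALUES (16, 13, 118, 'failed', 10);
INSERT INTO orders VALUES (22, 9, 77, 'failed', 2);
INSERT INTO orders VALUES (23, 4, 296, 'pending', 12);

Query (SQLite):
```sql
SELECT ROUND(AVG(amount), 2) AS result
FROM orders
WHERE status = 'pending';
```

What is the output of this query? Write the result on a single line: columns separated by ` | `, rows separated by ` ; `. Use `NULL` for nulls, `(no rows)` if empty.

273

Rows where status='pending' → amount values: [250, 296].
AVG = 546 / 2 (rounded to 2 dp).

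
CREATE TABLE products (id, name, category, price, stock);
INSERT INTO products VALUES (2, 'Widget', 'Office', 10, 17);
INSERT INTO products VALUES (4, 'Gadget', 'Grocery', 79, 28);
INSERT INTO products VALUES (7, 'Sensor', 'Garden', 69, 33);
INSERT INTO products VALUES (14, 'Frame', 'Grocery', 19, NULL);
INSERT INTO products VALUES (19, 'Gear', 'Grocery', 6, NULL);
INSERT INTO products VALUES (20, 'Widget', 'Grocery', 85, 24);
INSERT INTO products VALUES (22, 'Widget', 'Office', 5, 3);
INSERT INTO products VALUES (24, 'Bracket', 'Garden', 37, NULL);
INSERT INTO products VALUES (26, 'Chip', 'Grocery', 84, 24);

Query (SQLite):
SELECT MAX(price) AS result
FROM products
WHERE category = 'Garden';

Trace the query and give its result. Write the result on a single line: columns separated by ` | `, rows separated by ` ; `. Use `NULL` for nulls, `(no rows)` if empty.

Rows where category='Garden' → price values: [69, 37].
MAX of non-NULL values = 69.

69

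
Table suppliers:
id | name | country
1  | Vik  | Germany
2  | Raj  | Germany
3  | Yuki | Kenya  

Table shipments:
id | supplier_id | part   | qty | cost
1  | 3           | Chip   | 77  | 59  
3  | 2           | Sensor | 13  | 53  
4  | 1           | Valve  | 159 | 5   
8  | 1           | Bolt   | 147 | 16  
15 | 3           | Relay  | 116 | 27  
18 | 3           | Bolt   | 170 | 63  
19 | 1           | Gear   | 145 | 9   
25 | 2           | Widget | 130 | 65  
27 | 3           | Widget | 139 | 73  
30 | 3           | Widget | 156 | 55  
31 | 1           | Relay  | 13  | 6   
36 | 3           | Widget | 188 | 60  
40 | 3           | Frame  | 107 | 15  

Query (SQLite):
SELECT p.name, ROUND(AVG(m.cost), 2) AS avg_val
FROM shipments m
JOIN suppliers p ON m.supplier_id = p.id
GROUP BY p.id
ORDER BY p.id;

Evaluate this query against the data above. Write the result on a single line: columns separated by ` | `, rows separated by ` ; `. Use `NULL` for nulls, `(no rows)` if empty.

Join each shipments row to its suppliers via supplier_id.
Group joined rows by suppliers.id; compute ROUND(AVG(m.cost), 2) per group.
  1: ids {4, 8, 19, 31} → ROUND(AVG(m.cost), 2)=9
  2: ids {3, 25} → ROUND(AVG(m.cost), 2)=59
  3: ids {1, 15, 18, 27, 30, 36, 40} → ROUND(AVG(m.cost), 2)=50.29

Vik | 9 ; Raj | 59 ; Yuki | 50.29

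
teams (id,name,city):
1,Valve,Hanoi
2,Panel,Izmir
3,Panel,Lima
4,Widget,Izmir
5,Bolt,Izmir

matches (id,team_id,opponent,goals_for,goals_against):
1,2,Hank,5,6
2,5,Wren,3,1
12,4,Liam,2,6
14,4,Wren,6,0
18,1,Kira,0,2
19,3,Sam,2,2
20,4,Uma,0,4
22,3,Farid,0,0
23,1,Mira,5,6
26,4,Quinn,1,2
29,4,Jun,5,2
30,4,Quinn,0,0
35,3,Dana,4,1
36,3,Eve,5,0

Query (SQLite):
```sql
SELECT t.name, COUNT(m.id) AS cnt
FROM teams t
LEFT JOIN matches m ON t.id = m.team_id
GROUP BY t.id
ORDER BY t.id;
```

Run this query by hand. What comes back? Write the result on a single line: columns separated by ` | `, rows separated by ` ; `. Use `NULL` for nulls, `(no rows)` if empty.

Valve | 2 ; Panel | 1 ; Panel | 4 ; Widget | 6 ; Bolt | 1

LEFT JOIN keeps every teams row; unmatched ones get NULL for matches columns.
Group by teams.id and compute COUNT(m.id). COUNT(col) of an all-NULL group is 0.
  1: ids {18, 23} → COUNT(m.id)=2
  2: ids {1} → COUNT(m.id)=1
  3: ids {19, 22, 35, 36} → COUNT(m.id)=4
  4: ids {12, 14, 20, 26, 29, 30} → COUNT(m.id)=6
  5: ids {2} → COUNT(m.id)=1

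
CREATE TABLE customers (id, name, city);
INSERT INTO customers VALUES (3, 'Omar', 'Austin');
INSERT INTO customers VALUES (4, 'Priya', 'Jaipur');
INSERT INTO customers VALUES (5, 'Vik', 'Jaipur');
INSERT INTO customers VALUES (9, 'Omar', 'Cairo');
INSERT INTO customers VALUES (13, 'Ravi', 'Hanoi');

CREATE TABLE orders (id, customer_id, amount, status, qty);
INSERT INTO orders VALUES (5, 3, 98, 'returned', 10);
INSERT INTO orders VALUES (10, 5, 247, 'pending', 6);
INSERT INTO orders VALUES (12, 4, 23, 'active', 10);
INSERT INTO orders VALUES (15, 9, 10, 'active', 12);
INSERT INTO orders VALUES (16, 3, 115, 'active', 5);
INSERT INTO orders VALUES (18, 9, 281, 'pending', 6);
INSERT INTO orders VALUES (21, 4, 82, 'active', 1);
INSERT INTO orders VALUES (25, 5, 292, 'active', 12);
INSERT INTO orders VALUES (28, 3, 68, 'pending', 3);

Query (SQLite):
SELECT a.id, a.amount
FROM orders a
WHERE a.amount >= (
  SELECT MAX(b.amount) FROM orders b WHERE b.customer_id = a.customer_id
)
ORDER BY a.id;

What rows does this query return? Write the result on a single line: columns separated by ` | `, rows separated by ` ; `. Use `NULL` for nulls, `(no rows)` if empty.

16 | 115 ; 18 | 281 ; 21 | 82 ; 25 | 292

For each orders row a, compute MAX(amount) over rows sharing a.customer_id.
Keep row a if a.amount >= that per-group MAX.
  customer_id=3: MAX(amount) = 115
  customer_id=4: MAX(amount) = 82
  customer_id=5: MAX(amount) = 292
  customer_id=9: MAX(amount) = 281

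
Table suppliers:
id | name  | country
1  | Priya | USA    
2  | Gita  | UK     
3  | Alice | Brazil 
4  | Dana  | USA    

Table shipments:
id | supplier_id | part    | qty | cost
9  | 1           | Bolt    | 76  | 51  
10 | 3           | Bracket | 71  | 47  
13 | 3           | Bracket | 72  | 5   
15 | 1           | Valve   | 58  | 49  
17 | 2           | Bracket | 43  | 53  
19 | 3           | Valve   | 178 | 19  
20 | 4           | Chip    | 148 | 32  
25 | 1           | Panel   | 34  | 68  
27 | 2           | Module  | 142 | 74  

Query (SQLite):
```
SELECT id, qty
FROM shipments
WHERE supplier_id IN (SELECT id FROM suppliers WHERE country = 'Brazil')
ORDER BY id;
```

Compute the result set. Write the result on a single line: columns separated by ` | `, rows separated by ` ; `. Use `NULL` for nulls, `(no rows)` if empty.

Inner query: suppliers.id where country = 'Brazil'.
Outer: keep shipments rows whose supplier_id is in that set.
Inner query → {3}

10 | 71 ; 13 | 72 ; 19 | 178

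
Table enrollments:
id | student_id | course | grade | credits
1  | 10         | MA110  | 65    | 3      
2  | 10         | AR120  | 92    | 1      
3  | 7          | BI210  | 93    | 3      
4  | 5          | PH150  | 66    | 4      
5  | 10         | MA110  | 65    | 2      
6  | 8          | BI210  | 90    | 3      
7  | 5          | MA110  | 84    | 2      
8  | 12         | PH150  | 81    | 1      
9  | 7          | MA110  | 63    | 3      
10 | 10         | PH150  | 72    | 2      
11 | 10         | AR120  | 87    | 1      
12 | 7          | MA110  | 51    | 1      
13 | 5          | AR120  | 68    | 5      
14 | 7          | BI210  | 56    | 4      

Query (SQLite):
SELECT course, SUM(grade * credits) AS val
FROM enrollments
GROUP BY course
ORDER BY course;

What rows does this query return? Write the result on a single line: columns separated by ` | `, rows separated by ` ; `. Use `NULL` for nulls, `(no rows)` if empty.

For each row compute grade * credits.
Group by course; take SUM of the expression per group.
  AR120: ids {2, 11, 13} → SUM(grade * credits)=519
  BI210: ids {3, 6, 14} → SUM(grade * credits)=773
  MA110: ids {1, 5, 7, 9, 12} → SUM(grade * credits)=733
  PH150: ids {4, 8, 10} → SUM(grade * credits)=489

AR120 | 519 ; BI210 | 773 ; MA110 | 733 ; PH150 | 489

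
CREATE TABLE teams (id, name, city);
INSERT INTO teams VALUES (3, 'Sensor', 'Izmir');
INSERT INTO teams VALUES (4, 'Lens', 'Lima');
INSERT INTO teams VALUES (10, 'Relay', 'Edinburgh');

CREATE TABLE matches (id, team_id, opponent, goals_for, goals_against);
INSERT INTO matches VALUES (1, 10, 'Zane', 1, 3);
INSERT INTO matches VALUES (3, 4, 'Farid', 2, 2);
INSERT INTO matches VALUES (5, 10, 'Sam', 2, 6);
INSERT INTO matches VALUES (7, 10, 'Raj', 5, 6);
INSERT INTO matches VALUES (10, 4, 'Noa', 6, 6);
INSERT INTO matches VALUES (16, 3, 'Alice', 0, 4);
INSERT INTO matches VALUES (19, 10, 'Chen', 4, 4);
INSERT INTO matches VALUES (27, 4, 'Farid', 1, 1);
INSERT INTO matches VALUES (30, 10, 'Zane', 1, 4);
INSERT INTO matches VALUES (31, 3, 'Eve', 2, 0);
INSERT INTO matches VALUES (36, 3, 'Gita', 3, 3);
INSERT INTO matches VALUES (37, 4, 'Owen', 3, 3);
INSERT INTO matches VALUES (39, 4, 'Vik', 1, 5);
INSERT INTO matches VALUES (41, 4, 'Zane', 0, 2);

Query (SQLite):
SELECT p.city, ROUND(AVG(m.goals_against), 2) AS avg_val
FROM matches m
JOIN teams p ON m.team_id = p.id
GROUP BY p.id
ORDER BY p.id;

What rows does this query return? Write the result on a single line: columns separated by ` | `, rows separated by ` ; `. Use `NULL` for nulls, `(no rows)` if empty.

Join each matches row to its teams via team_id.
Group joined rows by teams.id; compute ROUND(AVG(m.goals_against), 2) per group.
  3: ids {16, 31, 36} → ROUND(AVG(m.goals_against), 2)=2.33
  4: ids {3, 10, 27, 37, 39, 41} → ROUND(AVG(m.goals_against), 2)=3.17
  10: ids {1, 5, 7, 19, 30} → ROUND(AVG(m.goals_against), 2)=4.6

Izmir | 2.33 ; Lima | 3.17 ; Edinburgh | 4.6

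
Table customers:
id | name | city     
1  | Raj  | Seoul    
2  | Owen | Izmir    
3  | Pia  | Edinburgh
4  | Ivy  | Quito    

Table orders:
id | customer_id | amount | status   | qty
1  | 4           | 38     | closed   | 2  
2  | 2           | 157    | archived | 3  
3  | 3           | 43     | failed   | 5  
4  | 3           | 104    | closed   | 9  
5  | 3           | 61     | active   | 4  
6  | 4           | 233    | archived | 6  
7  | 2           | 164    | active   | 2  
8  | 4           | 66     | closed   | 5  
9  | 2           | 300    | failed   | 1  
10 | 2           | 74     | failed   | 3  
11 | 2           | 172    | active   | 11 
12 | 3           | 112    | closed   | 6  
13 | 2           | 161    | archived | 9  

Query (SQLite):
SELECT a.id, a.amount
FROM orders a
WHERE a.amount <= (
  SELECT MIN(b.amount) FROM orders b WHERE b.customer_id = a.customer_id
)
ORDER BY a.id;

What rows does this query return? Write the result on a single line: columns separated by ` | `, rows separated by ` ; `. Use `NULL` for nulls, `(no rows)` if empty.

1 | 38 ; 3 | 43 ; 10 | 74

For each orders row a, compute MIN(amount) over rows sharing a.customer_id.
Keep row a if a.amount <= that per-group MIN.
  customer_id=2: MIN(amount) = 74
  customer_id=3: MIN(amount) = 43
  customer_id=4: MIN(amount) = 38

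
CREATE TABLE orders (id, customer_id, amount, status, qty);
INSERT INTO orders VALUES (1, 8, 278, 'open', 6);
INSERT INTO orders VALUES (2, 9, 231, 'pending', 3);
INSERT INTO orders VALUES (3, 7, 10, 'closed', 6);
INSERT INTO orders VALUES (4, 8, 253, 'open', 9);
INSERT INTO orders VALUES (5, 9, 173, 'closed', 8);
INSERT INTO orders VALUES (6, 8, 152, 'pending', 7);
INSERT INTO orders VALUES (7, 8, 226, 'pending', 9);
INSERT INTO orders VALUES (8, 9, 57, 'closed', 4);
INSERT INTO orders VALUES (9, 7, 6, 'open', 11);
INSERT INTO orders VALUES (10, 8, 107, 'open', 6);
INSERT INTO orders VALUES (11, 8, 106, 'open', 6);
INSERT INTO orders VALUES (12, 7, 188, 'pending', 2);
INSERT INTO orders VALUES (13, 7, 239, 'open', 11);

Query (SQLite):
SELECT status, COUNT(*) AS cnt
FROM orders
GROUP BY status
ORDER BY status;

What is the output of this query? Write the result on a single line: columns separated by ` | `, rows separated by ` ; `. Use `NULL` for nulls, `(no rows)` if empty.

Partition orders by status; compute COUNT(*) within each group.
  closed: ids {3, 5, 8} → COUNT(*)=3
  open: ids {1, 4, 9, 10, 11, 13} → COUNT(*)=6
  pending: ids {2, 6, 7, 12} → COUNT(*)=4

closed | 3 ; open | 6 ; pending | 4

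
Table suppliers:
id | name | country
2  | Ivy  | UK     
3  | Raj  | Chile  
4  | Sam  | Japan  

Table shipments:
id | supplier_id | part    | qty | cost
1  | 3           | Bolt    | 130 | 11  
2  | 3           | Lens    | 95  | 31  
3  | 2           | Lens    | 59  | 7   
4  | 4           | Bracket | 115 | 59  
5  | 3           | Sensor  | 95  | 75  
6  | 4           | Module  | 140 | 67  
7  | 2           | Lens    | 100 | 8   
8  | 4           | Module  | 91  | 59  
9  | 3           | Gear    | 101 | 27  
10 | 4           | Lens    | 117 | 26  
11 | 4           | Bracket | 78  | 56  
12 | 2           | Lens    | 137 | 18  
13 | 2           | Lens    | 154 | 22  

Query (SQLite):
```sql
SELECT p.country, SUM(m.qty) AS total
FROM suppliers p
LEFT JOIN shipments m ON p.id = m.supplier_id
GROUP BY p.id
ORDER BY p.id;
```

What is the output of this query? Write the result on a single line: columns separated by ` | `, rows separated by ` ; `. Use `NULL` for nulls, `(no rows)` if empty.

UK | 450 ; Chile | 421 ; Japan | 541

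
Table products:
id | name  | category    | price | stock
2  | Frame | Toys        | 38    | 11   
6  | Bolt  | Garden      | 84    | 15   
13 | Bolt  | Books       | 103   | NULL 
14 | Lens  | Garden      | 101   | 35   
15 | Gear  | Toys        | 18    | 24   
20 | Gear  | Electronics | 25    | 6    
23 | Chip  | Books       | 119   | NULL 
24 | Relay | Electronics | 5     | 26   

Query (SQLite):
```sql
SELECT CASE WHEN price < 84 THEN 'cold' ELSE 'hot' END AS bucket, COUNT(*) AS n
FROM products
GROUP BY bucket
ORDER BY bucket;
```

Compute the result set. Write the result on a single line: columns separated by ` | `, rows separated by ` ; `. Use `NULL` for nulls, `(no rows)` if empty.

cold | 4 ; hot | 4

Bucket rows by price < 84 → 'cold' else 'hot'; count each bucket.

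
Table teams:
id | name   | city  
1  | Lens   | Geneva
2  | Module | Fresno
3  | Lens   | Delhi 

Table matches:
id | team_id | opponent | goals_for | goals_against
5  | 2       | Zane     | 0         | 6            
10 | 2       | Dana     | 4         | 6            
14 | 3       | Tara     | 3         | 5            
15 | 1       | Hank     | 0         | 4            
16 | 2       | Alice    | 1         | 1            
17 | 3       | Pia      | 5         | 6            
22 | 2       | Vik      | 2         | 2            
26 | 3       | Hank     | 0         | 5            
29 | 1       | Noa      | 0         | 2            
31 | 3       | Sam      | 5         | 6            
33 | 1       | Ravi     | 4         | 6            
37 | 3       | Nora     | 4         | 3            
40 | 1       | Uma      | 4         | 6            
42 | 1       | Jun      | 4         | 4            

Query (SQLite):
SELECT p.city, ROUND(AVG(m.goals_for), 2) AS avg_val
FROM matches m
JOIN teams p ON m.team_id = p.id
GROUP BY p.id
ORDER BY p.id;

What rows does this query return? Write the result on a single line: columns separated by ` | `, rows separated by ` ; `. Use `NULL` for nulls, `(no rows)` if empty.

Geneva | 2.4 ; Fresno | 1.75 ; Delhi | 3.4

Join each matches row to its teams via team_id.
Group joined rows by teams.id; compute ROUND(AVG(m.goals_for), 2) per group.
  1: ids {15, 29, 33, 40, 42} → ROUND(AVG(m.goals_for), 2)=2.4
  2: ids {5, 10, 16, 22} → ROUND(AVG(m.goals_for), 2)=1.75
  3: ids {14, 17, 26, 31, 37} → ROUND(AVG(m.goals_for), 2)=3.4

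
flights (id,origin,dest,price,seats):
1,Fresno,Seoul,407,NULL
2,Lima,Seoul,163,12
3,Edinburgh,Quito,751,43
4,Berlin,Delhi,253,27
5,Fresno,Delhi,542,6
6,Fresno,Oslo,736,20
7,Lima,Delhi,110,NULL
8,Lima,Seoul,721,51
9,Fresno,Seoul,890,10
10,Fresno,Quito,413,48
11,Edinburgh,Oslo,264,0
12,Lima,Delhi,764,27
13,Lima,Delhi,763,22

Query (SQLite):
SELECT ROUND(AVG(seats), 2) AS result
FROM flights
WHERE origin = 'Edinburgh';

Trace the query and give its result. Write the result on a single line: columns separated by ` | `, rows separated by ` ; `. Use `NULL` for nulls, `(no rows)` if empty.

Rows where origin='Edinburgh' → seats values: [43, 0].
AVG = 43 / 2 (rounded to 2 dp).

21.5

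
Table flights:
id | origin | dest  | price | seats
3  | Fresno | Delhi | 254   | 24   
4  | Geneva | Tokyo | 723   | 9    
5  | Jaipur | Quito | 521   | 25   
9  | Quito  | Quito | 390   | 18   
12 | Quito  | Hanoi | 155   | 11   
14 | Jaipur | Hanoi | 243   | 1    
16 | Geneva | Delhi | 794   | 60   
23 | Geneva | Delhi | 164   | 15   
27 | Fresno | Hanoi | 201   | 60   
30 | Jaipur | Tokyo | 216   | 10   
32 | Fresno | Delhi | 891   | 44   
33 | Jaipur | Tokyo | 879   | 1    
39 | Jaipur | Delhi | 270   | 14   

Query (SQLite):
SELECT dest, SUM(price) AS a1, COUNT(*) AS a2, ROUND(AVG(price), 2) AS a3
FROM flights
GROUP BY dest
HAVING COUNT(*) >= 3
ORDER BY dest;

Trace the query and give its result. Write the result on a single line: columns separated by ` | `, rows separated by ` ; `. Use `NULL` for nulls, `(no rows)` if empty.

Group flights by dest.
Per group compute: SUM(price), COUNT(*), ROUND(AVG(price), 2).
HAVING: drop groups with fewer than 3 rows.
  Delhi: ids {3, 16, 23, 32, 39} → SUM(price)=2373, COUNT(*)=5, ROUND(AVG(price), 2)=474.6
  Hanoi: ids {12, 14, 27} → SUM(price)=599, COUNT(*)=3, ROUND(AVG(price), 2)=199.67
  Quito: ids {5, 9} → SUM(price)=911, COUNT(*)=2, ROUND(AVG(price), 2)=455.5
  Tokyo: ids {4, 30, 33} → SUM(price)=1818, COUNT(*)=3, ROUND(AVG(price), 2)=606

Delhi | 2373 | 5 | 474.6 ; Hanoi | 599 | 3 | 199.67 ; Tokyo | 1818 | 3 | 606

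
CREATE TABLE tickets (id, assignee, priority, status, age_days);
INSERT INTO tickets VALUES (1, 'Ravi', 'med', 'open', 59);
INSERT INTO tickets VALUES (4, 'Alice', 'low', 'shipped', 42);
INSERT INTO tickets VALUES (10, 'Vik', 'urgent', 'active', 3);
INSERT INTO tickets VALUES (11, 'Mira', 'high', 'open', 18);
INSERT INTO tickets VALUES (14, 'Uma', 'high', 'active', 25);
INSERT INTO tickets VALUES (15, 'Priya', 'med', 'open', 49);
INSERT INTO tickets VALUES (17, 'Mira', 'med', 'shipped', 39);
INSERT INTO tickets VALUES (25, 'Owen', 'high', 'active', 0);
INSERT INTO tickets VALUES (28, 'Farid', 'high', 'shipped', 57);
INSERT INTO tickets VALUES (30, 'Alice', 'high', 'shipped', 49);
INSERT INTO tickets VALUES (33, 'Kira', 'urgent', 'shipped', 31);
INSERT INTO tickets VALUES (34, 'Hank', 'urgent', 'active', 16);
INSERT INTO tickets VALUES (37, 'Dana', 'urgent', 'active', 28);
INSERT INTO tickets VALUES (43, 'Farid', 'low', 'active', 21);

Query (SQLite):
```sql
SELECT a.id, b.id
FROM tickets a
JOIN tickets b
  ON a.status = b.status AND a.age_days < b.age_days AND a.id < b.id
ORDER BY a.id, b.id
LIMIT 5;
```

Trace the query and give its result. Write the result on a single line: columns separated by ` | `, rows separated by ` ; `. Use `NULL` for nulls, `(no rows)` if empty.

Pairs (a,b) with same status, a.age_days < b.age_days, a.id < b.id.
status groups: active:{10,14,25,34,37,43} open:{1,11,15} shipped:{4,17,28,30,33}
Ordered by (a.id, b.id); first 5.

4 | 28 ; 4 | 30 ; 10 | 14 ; 10 | 34 ; 10 | 37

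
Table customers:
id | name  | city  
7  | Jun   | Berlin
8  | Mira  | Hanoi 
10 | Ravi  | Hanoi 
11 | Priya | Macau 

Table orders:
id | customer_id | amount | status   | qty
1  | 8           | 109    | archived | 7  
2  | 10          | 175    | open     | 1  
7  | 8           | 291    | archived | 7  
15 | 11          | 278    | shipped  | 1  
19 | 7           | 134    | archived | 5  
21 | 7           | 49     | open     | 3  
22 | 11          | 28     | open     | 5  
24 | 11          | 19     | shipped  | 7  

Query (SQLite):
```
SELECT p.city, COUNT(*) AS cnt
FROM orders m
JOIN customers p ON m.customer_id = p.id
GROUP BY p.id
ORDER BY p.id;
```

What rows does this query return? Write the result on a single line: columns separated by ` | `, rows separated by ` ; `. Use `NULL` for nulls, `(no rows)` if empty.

Berlin | 2 ; Hanoi | 2 ; Hanoi | 1 ; Macau | 3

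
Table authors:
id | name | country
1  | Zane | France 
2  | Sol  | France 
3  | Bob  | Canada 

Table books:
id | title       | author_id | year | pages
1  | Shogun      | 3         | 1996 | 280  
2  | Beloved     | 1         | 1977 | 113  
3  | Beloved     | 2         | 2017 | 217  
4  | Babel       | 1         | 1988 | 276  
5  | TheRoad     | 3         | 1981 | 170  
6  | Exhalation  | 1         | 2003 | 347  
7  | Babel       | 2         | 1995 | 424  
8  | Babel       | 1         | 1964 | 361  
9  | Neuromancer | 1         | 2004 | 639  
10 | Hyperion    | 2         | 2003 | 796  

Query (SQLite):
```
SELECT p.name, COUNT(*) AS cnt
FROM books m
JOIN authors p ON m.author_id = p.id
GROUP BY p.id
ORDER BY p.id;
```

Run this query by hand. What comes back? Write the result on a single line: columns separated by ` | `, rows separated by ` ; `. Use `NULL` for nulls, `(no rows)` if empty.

Join each books row to its authors via author_id.
Group joined rows by authors.id; compute COUNT(*) per group.
  1: ids {2, 4, 6, 8, 9} → COUNT(*)=5
  2: ids {3, 7, 10} → COUNT(*)=3
  3: ids {1, 5} → COUNT(*)=2

Zane | 5 ; Sol | 3 ; Bob | 2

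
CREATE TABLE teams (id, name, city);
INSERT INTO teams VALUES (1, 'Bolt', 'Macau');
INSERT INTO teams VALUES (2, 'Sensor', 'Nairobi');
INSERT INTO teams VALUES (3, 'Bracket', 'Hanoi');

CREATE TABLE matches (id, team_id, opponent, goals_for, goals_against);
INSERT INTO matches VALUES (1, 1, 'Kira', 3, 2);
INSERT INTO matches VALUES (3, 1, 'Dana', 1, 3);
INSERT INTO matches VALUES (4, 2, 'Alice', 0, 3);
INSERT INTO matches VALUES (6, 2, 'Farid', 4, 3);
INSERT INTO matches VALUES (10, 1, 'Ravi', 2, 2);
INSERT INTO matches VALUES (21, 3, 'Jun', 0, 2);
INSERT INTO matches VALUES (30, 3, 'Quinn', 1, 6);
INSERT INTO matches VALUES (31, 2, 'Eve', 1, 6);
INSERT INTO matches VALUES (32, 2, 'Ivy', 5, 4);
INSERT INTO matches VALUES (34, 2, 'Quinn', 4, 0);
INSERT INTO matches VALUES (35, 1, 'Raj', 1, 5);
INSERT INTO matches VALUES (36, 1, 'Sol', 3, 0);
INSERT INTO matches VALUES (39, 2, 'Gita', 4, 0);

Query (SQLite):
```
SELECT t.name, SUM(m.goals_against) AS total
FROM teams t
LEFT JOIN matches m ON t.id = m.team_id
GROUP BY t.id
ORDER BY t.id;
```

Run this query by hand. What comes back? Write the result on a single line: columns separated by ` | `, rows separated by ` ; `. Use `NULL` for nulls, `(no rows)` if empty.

Bolt | 12 ; Sensor | 16 ; Bracket | 8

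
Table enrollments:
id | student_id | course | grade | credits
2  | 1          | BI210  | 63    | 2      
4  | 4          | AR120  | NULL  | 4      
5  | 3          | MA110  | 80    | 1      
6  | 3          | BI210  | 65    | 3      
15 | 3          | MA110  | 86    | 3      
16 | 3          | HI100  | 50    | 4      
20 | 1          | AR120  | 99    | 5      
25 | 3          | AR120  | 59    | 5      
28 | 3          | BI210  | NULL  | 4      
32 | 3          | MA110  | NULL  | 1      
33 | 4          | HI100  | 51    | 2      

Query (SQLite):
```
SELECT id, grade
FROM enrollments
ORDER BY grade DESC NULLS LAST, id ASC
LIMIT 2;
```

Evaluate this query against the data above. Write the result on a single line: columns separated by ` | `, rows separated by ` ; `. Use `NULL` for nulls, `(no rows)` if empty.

Sort by grade desc, tiebreak id asc: (99, id=20), (86, id=15), (80, id=5), (65, id=6), (63, id=2) …. Take first 2.
NULLS LAST: NULL grade rows go after all non-NULL rows (among themselves ordered by id asc).

20 | 99 ; 15 | 86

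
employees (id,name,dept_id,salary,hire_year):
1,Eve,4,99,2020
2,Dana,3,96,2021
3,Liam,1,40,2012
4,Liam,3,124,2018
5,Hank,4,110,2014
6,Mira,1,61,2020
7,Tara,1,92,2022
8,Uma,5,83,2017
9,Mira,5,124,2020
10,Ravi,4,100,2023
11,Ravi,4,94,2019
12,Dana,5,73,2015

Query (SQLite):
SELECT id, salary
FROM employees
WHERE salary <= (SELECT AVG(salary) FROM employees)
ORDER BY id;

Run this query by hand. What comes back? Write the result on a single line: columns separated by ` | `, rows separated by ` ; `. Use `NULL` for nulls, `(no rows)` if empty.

3 | 40 ; 6 | 61 ; 8 | 83 ; 12 | 73

Scalar subquery: AVG(salary) over all employees rows = 91.333333 (≈; comparison uses full precision).
Keep rows where salary <= that value.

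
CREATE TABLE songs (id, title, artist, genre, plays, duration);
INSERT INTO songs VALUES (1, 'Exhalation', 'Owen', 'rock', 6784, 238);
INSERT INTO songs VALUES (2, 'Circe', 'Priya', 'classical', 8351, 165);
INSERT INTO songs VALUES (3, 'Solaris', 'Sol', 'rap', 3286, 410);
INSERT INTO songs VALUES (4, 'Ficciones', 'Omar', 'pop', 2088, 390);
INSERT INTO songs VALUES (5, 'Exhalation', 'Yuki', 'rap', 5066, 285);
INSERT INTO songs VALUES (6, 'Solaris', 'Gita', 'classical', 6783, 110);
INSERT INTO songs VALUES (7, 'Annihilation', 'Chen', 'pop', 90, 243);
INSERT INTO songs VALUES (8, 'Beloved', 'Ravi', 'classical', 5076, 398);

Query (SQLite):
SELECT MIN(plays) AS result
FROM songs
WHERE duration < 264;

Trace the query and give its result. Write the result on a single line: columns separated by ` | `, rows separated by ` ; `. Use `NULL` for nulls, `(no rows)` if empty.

90

Rows where duration < 264 → plays values: [6784, 8351, 6783, 90].
MIN of non-NULL values = 90.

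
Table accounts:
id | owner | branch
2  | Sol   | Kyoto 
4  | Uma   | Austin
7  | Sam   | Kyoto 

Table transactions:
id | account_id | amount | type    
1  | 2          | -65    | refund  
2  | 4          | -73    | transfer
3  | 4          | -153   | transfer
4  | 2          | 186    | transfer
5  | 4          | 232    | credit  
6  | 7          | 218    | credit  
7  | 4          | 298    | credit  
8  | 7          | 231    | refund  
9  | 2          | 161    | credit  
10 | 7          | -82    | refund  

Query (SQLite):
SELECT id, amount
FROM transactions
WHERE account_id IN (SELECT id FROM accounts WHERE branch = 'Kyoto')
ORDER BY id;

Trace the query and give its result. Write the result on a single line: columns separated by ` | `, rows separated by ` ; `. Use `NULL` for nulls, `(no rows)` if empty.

1 | -65 ; 4 | 186 ; 6 | 218 ; 8 | 231 ; 9 | 161 ; 10 | -82

Inner query: accounts.id where branch = 'Kyoto'.
Outer: keep transactions rows whose account_id is in that set.
Inner query → {2, 7}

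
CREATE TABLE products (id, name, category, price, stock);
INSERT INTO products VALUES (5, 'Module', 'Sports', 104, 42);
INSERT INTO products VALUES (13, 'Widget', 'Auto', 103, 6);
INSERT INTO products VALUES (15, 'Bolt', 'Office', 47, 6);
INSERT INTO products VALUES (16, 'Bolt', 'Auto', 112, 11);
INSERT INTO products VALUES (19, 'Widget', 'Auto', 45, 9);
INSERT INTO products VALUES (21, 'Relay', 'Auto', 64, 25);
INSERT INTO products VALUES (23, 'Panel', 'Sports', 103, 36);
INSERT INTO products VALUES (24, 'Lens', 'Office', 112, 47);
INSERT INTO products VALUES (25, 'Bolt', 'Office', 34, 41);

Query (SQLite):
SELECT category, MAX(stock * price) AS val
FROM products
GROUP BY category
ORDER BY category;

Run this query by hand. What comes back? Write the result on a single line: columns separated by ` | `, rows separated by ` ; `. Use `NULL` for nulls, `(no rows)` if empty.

For each row compute stock * price.
Group by category; take MAX of the expression per group.
  Auto: ids {13, 16, 19, 21} → MAX(stock * price)=1600
  Office: ids {15, 24, 25} → MAX(stock * price)=5264
  Sports: ids {5, 23} → MAX(stock * price)=4368

Auto | 1600 ; Office | 5264 ; Sports | 4368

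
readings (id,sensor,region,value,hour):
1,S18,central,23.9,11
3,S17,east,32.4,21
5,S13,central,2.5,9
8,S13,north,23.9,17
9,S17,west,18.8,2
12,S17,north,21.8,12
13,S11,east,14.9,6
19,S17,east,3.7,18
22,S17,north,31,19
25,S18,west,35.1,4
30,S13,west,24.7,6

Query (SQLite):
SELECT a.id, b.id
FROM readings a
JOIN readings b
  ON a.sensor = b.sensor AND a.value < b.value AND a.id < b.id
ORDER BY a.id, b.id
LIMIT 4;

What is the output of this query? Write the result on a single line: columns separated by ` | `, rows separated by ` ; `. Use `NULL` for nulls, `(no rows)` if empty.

Pairs (a,b) with same sensor, a.value < b.value, a.id < b.id.
sensor groups: S11:{13} S13:{5,8,30} S17:{3,9,12,19,22} S18:{1,25}
Ordered by (a.id, b.id); first 4.

1 | 25 ; 5 | 8 ; 5 | 30 ; 8 | 30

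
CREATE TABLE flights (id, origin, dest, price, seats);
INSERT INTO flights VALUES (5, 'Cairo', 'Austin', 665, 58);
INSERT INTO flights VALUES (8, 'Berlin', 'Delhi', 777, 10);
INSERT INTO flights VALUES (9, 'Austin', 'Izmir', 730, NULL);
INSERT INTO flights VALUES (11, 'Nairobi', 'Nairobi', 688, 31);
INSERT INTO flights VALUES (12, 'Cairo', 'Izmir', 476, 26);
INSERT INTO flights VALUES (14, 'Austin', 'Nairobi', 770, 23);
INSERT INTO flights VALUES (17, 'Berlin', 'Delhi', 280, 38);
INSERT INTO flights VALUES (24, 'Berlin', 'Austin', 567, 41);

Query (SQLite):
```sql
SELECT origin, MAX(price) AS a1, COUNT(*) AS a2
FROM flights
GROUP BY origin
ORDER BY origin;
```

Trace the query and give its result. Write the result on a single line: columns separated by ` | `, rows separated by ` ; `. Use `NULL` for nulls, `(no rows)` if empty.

Austin | 770 | 2 ; Berlin | 777 | 3 ; Cairo | 665 | 2 ; Nairobi | 688 | 1

Group flights by origin.
Per group compute: MAX(price), COUNT(*).
  Austin: ids {9, 14} → MAX(price)=770, COUNT(*)=2
  Berlin: ids {8, 17, 24} → MAX(price)=777, COUNT(*)=3
  Cairo: ids {5, 12} → MAX(price)=665, COUNT(*)=2
  Nairobi: ids {11} → MAX(price)=688, COUNT(*)=1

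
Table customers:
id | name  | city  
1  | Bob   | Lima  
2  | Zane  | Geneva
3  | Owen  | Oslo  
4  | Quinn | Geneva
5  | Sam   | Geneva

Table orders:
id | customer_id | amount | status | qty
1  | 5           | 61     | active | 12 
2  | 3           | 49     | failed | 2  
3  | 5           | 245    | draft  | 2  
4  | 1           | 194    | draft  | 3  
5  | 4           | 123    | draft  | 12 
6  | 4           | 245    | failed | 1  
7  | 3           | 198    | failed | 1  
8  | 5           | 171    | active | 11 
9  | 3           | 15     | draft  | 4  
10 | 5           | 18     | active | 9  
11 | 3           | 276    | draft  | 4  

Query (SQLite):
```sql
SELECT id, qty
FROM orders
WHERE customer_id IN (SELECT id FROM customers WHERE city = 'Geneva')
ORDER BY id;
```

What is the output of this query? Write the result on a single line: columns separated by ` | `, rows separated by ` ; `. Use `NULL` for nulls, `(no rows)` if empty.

Inner query: customers.id where city = 'Geneva'.
Outer: keep orders rows whose customer_id is in that set.
Inner query → {2, 4, 5}

1 | 12 ; 3 | 2 ; 5 | 12 ; 6 | 1 ; 8 | 11 ; 10 | 9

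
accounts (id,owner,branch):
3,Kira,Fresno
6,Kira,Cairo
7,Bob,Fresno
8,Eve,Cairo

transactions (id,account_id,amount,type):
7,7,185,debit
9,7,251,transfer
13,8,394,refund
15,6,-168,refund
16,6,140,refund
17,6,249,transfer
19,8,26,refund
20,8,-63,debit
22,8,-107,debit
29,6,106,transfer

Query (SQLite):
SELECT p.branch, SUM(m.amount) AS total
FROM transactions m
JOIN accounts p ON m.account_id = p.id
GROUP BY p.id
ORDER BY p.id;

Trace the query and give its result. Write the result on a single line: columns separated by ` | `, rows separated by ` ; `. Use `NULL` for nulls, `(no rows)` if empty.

Cairo | 327 ; Fresno | 436 ; Cairo | 250

Join each transactions row to its accounts via account_id.
Group joined rows by accounts.id; compute SUM(m.amount) per group.
  6: ids {15, 16, 17, 29} → SUM(m.amount)=327
  7: ids {7, 9} → SUM(m.amount)=436
  8: ids {13, 19, 20, 22} → SUM(m.amount)=250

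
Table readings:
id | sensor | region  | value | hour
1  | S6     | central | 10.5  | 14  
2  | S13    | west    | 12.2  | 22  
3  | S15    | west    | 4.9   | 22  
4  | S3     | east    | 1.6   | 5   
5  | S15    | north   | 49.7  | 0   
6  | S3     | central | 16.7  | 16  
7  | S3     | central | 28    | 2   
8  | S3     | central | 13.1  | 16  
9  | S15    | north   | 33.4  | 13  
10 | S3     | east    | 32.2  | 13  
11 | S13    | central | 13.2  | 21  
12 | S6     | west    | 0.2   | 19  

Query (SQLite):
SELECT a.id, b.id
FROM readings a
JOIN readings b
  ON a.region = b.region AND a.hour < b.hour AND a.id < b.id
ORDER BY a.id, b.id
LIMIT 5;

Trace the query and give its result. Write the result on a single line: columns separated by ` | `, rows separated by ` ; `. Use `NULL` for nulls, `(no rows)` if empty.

Pairs (a,b) with same region, a.hour < b.hour, a.id < b.id.
region groups: central:{1,6,7,8,11} east:{4,10} north:{5,9} west:{2,3,12}
Ordered by (a.id, b.id); first 5.

1 | 6 ; 1 | 8 ; 1 | 11 ; 4 | 10 ; 5 | 9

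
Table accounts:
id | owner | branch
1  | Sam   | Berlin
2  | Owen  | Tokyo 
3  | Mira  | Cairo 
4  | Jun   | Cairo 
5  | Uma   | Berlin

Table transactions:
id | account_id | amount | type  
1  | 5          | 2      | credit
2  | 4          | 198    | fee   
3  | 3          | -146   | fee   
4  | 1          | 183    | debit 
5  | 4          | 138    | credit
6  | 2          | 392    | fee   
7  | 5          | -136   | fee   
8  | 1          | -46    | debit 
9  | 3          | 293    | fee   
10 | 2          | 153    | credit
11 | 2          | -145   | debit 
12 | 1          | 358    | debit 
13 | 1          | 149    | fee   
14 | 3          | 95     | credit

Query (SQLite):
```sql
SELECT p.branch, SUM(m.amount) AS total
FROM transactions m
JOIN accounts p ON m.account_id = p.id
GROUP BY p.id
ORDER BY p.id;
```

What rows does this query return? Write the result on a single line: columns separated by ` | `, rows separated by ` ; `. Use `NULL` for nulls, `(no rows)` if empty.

Join each transactions row to its accounts via account_id.
Group joined rows by accounts.id; compute SUM(m.amount) per group.
  1: ids {4, 8, 12, 13} → SUM(m.amount)=644
  2: ids {6, 10, 11} → SUM(m.amount)=400
  3: ids {3, 9, 14} → SUM(m.amount)=242
  4: ids {2, 5} → SUM(m.amount)=336
  5: ids {1, 7} → SUM(m.amount)=-134

Berlin | 644 ; Tokyo | 400 ; Cairo | 242 ; Cairo | 336 ; Berlin | -134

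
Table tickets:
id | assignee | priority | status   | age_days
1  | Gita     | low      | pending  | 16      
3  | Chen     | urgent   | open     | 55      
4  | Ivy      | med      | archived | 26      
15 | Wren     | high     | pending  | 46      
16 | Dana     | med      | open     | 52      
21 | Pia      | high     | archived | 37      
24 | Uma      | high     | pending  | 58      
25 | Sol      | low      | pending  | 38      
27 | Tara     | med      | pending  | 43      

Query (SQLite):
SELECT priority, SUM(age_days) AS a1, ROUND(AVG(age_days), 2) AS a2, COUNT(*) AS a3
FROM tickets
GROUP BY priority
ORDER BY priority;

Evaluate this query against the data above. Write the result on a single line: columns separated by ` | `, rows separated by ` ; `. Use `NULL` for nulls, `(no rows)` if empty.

high | 141 | 47 | 3 ; low | 54 | 27 | 2 ; med | 121 | 40.33 | 3 ; urgent | 55 | 55 | 1

Group tickets by priority.
Per group compute: SUM(age_days), ROUND(AVG(age_days), 2), COUNT(*).
  high: ids {15, 21, 24} → SUM(age_days)=141, ROUND(AVG(age_days), 2)=47, COUNT(*)=3
  low: ids {1, 25} → SUM(age_days)=54, ROUND(AVG(age_days), 2)=27, COUNT(*)=2
  med: ids {4, 16, 27} → SUM(age_days)=121, ROUND(AVG(age_days), 2)=40.33, COUNT(*)=3
  urgent: ids {3} → SUM(age_days)=55, ROUND(AVG(age_days), 2)=55, COUNT(*)=1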